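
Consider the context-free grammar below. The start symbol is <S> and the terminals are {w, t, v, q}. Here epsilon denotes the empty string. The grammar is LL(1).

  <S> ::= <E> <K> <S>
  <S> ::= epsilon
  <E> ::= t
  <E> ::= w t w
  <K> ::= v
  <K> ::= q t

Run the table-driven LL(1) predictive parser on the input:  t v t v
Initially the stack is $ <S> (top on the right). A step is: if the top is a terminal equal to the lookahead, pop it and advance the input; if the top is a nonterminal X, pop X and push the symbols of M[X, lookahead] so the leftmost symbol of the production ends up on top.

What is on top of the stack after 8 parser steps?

<K>

     Stack          Input      Action
  1  $ <S>          t v t v $  expand <S> ::= <E> <K> <S>
  2  $ <S> <K> <E>  t v t v $  expand <E> ::= t
  3  $ <S> <K> t    t v t v $  match t
  4  $ <S> <K>      v t v $    expand <K> ::= v
  5  $ <S> v        v t v $    match v
  6  $ <S>          t v $      expand <S> ::= <E> <K> <S>
  7  $ <S> <K> <E>  t v $      expand <E> ::= t
  8  $ <S> <K> t    t v $      match t
Stack after step 8: $ <S> <K> (top = <K>).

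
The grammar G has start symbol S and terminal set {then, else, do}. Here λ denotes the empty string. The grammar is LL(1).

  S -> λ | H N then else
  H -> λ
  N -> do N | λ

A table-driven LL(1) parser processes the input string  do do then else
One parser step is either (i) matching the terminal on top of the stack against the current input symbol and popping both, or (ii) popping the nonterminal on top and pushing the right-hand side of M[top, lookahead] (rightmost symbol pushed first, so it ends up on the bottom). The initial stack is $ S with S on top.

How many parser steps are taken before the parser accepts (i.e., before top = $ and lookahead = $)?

9

step 1: stack=$ S  input=do do then else $  — expand S -> H N then else
step 2: stack=$ else then N H  input=do do then else $  — expand H -> λ
step 3: stack=$ else then N  input=do do then else $  — expand N -> do N
step 4: stack=$ else then N do  input=do do then else $  — match do
step 5: stack=$ else then N  input=do then else $  — expand N -> do N
step 6: stack=$ else then N do  input=do then else $  — match do
step 7: stack=$ else then N  input=then else $  — expand N -> λ
step 8: stack=$ else then  input=then else $  — match then
step 9: stack=$ else  input=else $  — match else
Accept reached after 9 steps.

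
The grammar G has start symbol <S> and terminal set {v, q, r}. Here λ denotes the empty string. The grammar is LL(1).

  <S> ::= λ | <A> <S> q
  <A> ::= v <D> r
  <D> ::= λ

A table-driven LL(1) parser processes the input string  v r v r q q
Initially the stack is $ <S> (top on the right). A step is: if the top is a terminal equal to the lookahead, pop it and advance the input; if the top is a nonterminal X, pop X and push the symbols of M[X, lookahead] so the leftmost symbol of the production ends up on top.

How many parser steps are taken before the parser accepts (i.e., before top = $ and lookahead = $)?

      Stack              Input          Action
   1  $ <S>              v r v r q q $  expand <S> ::= <A> <S> q
   2  $ q <S> <A>        v r v r q q $  expand <A> ::= v <D> r
   3  $ q <S> r <D> v    v r v r q q $  match v
   4  $ q <S> r <D>      r v r q q $    expand <D> ::= λ
   5  $ q <S> r          r v r q q $    match r
   6  $ q <S>            v r q q $      expand <S> ::= <A> <S> q
   7  $ q q <S> <A>      v r q q $      expand <A> ::= v <D> r
   8  $ q q <S> r <D> v  v r q q $      match v
   9  $ q q <S> r <D>    r q q $        expand <D> ::= λ
  10  $ q q <S> r        r q q $        match r
  11  $ q q <S>          q q $          expand <S> ::= λ
  12  $ q q              q q $          match q
  13  $ q                q $            match q
Accept reached after 13 steps.

13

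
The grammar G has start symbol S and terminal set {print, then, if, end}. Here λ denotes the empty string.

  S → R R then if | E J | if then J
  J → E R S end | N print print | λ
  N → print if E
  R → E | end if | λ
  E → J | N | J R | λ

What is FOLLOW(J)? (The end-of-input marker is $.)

{$, end, if, print, then}

FIRST(N): from N→print if E we get {print}. So FIRST(N) = {print}.
FIRST(S): from S→R R then if we get {end, if, print, then}; from S→E J we get {λ, end, if, print, then}; from S→if then J we get {if}. So FIRST(S) = {λ, end, if, print, then}.
FIRST(J): from J→E R S end we get {end, if, print, then}; from J→N print print we get {print}; from J→λ we get {λ}. So FIRST(J) = {λ, end, if, print, then}.
FIRST(R): from R→E we get {λ, end, if, print, then}; from R→end if we get {end}; from R→λ we get {λ}. So FIRST(R) = {λ, end, if, print, then}.
FIRST(E): from E→J we get {λ, end, if, print, then}; from E→N we get {print}; from E→J R we get {λ, end, if, print, then}; from E→λ we get {λ}. So FIRST(E) = {λ, end, if, print, then}.
FOLLOW(S) includes $ since S is the start symbol.
FOLLOW(S): in J→E R S end, S is followed by end with FIRST {end}. Thus FOLLOW(S) = {$, end}.
FOLLOW(J): in S→E J, the suffix after J is empty, so FOLLOW(J) ⊇ FOLLOW(S) = {$, end}; in S→if then J, the suffix after J is empty, so FOLLOW(J) ⊇ FOLLOW(S) = {$, end}; in E→J, the suffix after J is empty, so FOLLOW(J) ⊇ FOLLOW(E) = {$, end, if, print, then}; in E→J R, J is followed by R with FIRST {λ, end, if, print, then}; in E→J R, the suffix after J is nullable, so FOLLOW(J) ⊇ FOLLOW(E) = {$, end, if, print, then}. Thus FOLLOW(J) = {$, end, if, print, then}.
FOLLOW(N): in J→N print print, N is followed by print print with FIRST {print}; in E→N, the suffix after N is empty, so FOLLOW(N) ⊇ FOLLOW(E) = {$, end, if, print, then}. Thus FOLLOW(N) = {$, end, if, print, then}.
FOLLOW(R): in S→R R then if (occurrence 1), R is followed by R then if with FIRST {end, if, print, then}; in S→R R then if (occurrence 2), R is followed by then if with FIRST {then}; in J→E R S end, R is followed by S end with FIRST {end, if, print, then}; in E→J R, the suffix after R is empty, so FOLLOW(R) ⊇ FOLLOW(E) = {$, end, if, print, then}. Thus FOLLOW(R) = {$, end, if, print, then}.
FOLLOW(E): in S→E J, E is followed by J with FIRST {λ, end, if, print, then}; in S→E J, the suffix after E is nullable, so FOLLOW(E) ⊇ FOLLOW(S) = {$, end}; in J→E R S end, E is followed by R S end with FIRST {end, if, print, then}; in N→print if E, the suffix after E is empty, so FOLLOW(E) ⊇ FOLLOW(N) = {$, end, if, print, then}; in R→E, the suffix after E is empty, so FOLLOW(E) ⊇ FOLLOW(R) = {$, end, if, print, then}. Thus FOLLOW(E) = {$, end, if, print, then}.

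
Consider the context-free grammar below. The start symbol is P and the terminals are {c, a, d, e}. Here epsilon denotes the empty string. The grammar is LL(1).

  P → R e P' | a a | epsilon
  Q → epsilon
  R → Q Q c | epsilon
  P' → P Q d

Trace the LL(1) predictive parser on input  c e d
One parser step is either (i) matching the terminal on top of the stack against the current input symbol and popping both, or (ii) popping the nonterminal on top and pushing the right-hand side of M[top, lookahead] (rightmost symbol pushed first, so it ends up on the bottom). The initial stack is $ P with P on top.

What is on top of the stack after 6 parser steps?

P'

     Stack         Input    Action
  1  $ P           c e d $  expand P → R e P'
  2  $ P' e R      c e d $  expand R → Q Q c
  3  $ P' e c Q Q  c e d $  expand Q → epsilon
  4  $ P' e c Q    c e d $  expand Q → epsilon
  5  $ P' e c      c e d $  match c
  6  $ P' e        e d $    match e
Stack after step 6: $ P' (top = P').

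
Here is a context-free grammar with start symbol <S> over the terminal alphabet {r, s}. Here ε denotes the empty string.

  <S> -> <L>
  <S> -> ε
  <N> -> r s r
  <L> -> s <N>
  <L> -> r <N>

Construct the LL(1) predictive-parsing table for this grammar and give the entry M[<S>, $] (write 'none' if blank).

FIRST(<N>) = {r}
FIRST(<L>) = {r, s}
FIRST(<S>) = {ε, r, s}  (via <L>)
FOLLOW(<S>) includes $ since <S> is the start symbol.
FOLLOW(<S>): <S> appears on no right-hand side. Thus FOLLOW(<S>) = {$}.
For <S> -> <L>: FIRST(<L>) = {r, s}, so it goes in M[<S>, t] for t ∈ {r, s}.
For <S> -> ε: FIRST(ε) = {ε}, so it goes in M[<S>, t] for t ∈ {}; since ε ∈ FIRST, also for every t ∈ FOLLOW(<S>) = {$}.

<S> -> ε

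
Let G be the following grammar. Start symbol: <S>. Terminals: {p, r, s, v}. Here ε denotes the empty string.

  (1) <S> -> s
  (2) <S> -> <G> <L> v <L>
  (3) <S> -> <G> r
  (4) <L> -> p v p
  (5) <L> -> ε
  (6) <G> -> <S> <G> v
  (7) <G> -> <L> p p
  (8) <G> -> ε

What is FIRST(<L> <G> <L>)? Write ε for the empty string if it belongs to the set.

FIRST(<L>): from <L>->p v p we get {p}; from <L>->ε we get {ε}. So FIRST(<L>) = {ε, p}.
FIRST(<S>): from <S>->s we get {s}; from <S>-><G> <L> v <L> we get {p, r, s, v}; from <S>-><G> r we get {p, r, s, v}. So FIRST(<S>) = {p, r, s, v}.
FIRST(<G>): from <G>-><S> <G> v we get {p, r, s, v}; from <G>-><L> p p we get {p}; from <G>->ε we get {ε}. So FIRST(<G>) = {ε, p, r, s, v}.
FIRST(<L> <G> <L>): take FIRST of each symbol in turn, carrying on past any symbol whose FIRST contains ε; result {ε, p, r, s, v}.

{ε, p, r, s, v}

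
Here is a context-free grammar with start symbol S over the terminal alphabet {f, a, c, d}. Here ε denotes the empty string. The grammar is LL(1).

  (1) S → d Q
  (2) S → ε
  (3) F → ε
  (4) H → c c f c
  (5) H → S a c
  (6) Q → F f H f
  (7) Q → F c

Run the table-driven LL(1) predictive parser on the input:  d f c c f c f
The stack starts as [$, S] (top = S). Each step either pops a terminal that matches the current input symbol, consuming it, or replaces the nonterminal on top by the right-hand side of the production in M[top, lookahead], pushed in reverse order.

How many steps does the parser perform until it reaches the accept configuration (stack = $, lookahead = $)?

11

      Stack        Input            Action
   1  $ S          d f c c f c f $  expand S → d Q
   2  $ Q d        d f c c f c f $  match d
   3  $ Q          f c c f c f $    expand Q → F f H f
   4  $ f H f F    f c c f c f $    expand F → ε
   5  $ f H f      f c c f c f $    match f
   6  $ f H        c c f c f $      expand H → c c f c
   7  $ f c f c c  c c f c f $      match c
   8  $ f c f c    c f c f $        match c
   9  $ f c f      f c f $          match f
  10  $ f c        c f $            match c
  11  $ f          f $              match f
Accept reached after 11 steps.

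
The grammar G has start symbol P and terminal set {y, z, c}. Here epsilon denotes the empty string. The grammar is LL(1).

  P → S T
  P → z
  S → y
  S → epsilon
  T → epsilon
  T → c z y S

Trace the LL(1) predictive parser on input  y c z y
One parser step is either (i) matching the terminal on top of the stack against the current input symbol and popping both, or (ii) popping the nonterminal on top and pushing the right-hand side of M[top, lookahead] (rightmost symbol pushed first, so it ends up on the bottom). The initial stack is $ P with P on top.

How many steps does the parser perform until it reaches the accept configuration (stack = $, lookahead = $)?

     Stack      Input      Action
  1  $ P        y c z y $  expand P → S T
  2  $ T S      y c z y $  expand S → y
  3  $ T y      y c z y $  match y
  4  $ T        c z y $    expand T → c z y S
  5  $ S y z c  c z y $    match c
  6  $ S y z    z y $      match z
  7  $ S y      y $        match y
  8  $ S        $          expand S → epsilon
Accept reached after 8 steps.

8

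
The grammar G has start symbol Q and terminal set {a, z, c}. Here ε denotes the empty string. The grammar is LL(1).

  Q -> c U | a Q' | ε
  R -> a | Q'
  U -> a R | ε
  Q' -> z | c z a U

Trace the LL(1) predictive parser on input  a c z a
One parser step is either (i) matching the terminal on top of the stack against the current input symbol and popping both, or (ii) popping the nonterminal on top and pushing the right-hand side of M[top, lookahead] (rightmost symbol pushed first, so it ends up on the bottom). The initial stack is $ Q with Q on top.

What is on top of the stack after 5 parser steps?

a

     Stack      Input      Action
  1  $ Q        a c z a $  expand Q -> a Q'
  2  $ Q' a     a c z a $  match a
  3  $ Q'       c z a $    expand Q' -> c z a U
  4  $ U a z c  c z a $    match c
  5  $ U a z    z a $      match z
Stack after step 5: $ U a (top = a).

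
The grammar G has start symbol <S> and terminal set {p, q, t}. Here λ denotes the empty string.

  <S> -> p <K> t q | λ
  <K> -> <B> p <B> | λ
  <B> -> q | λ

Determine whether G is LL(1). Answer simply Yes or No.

Yes

FIRST(<S>) = {λ, p}
FIRST(<K>) = {λ, p, q}
FIRST(<B>) = {λ, q}
FOLLOW(<S>) = {$}
FOLLOW(<K>) = {t}
FOLLOW(<B>) = {p, t}
Each cell of M receives at most one production.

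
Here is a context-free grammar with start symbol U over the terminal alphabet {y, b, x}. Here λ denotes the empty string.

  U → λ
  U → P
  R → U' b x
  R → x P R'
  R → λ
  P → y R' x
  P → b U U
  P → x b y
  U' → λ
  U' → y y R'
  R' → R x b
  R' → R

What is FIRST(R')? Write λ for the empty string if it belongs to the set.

{λ, b, x, y}

FIRST(P): from P→y R' x we get {y}; from P→b U U we get {b}; from P→x b y we get {x}. So FIRST(P) = {b, x, y}.
FIRST(U'): from U'→λ we get {λ}; from U'→y y R' we get {y}. So FIRST(U') = {λ, y}.
FIRST(U): from U→λ we get {λ}; from U→P we get {b, x, y}. So FIRST(U) = {λ, b, x, y}.
FIRST(R): from R→U' b x we get {b, y}; from R→x P R' we get {x}; from R→λ we get {λ}. So FIRST(R) = {λ, b, x, y}.
FIRST(R'): from R'→R x b we get {b, x, y}; from R'→R we get {λ, b, x, y}. So FIRST(R') = {λ, b, x, y}.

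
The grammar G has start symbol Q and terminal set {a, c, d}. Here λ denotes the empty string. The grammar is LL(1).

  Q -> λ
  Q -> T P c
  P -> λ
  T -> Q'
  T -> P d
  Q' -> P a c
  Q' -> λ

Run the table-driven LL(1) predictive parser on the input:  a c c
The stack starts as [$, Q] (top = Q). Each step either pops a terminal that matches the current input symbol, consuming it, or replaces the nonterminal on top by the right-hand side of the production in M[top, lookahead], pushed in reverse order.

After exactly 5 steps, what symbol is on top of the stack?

     Stack        Input    Action
  1  $ Q          a c c $  expand Q -> T P c
  2  $ c P T      a c c $  expand T -> Q'
  3  $ c P Q'     a c c $  expand Q' -> P a c
  4  $ c P c a P  a c c $  expand P -> λ
  5  $ c P c a    a c c $  match a
Stack after step 5: $ c P c (top = c).

c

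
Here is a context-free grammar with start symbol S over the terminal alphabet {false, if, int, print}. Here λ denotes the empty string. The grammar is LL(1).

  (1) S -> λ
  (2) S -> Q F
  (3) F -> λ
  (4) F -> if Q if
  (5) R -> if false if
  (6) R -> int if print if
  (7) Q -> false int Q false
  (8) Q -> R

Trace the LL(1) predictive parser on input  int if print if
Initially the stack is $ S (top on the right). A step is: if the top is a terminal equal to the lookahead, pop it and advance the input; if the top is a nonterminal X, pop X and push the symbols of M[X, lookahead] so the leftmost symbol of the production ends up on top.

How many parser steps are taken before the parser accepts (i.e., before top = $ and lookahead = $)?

step 1: stack=$ S  input=int if print if $  — expand S -> Q F
step 2: stack=$ F Q  input=int if print if $  — expand Q -> R
step 3: stack=$ F R  input=int if print if $  — expand R -> int if print if
step 4: stack=$ F if print if int  input=int if print if $  — match int
step 5: stack=$ F if print if  input=if print if $  — match if
step 6: stack=$ F if print  input=print if $  — match print
step 7: stack=$ F if  input=if $  — match if
step 8: stack=$ F  input=$  — expand F -> λ
Accept reached after 8 steps.

8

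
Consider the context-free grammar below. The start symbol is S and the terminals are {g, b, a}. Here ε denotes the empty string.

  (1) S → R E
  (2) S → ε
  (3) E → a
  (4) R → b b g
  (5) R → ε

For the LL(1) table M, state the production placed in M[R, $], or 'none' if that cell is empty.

FIRST(E): from E→a we get {a}. So FIRST(E) = {a}.
FIRST(R): from R→b b g we get {b}; from R→ε we get {ε}. So FIRST(R) = {ε, b}.
FIRST(S): from S→R E we get {a, b}; from S→ε we get {ε}. So FIRST(S) = {ε, a, b}.
FOLLOW(S) includes $ since S is the start symbol.
FOLLOW(R): in S→R E, R is followed by E with FIRST {a}. Thus FOLLOW(R) = {a}.
For R → b b g: FIRST(b b g) = {b}, so it goes in M[R, t] for t ∈ {b}.
For R → ε: FIRST(ε) = {ε}, so it goes in M[R, t] for t ∈ {}; since ε ∈ FIRST, also for every t ∈ FOLLOW(R) = {a}.
None of these place a production in M[R, $].

none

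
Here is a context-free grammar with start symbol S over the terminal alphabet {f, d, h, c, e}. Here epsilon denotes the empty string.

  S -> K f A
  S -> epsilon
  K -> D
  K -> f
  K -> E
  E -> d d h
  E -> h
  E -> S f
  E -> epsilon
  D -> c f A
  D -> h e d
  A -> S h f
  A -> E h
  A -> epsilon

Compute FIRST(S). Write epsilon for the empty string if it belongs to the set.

{epsilon, c, d, f, h}

FIRST(D): from D->c f A we get {c}; from D->h e d we get {h}. So FIRST(D) = {c, h}.
FIRST(S): from S->K f A we get {c, d, f, h}; from S->epsilon we get {epsilon}. So FIRST(S) = {epsilon, c, d, f, h}.
FIRST(E): from E->d d h we get {d}; from E->h we get {h}; from E->S f we get {c, d, f, h}; from E->epsilon we get {epsilon}. So FIRST(E) = {epsilon, c, d, f, h}.
FIRST(K): from K->D we get {c, h}; from K->f we get {f}; from K->E we get {epsilon, c, d, f, h}. So FIRST(K) = {epsilon, c, d, f, h}.
FIRST(A): from A->S h f we get {c, d, f, h}; from A->E h we get {c, d, f, h}; from A->epsilon we get {epsilon}. So FIRST(A) = {epsilon, c, d, f, h}.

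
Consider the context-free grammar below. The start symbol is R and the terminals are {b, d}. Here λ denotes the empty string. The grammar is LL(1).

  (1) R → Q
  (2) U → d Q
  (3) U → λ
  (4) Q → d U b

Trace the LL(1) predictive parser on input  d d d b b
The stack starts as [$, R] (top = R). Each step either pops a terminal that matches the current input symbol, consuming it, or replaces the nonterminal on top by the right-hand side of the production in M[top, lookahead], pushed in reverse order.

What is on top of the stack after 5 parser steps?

Q

     Stack    Input        Action
  1  $ R      d d d b b $  expand R → Q
  2  $ Q      d d d b b $  expand Q → d U b
  3  $ b U d  d d d b b $  match d
  4  $ b U    d d b b $    expand U → d Q
  5  $ b Q d  d d b b $    match d
Stack after step 5: $ b Q (top = Q).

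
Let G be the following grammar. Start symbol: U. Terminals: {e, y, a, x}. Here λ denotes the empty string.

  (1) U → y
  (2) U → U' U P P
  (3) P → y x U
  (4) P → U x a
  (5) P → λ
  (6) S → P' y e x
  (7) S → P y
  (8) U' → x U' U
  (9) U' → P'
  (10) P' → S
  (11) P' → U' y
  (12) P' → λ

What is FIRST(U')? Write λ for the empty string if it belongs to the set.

FIRST(U): from U→y we get {y}; from U→U' U P P we get {x, y}. So FIRST(U) = {x, y}.
FIRST(P): from P→y x U we get {y}; from P→U x a we get {x, y}; from P→λ we get {λ}. So FIRST(P) = {λ, x, y}.
FIRST(S): from S→P' y e x we get {x, y}; from S→P y we get {x, y}. So FIRST(S) = {x, y}.
FIRST(U'): from U'→x U' U we get {x}; from U'→P' we get {λ, x, y}. So FIRST(U') = {λ, x, y}.
FIRST(P'): from P'→S we get {x, y}; from P'→U' y we get {x, y}; from P'→λ we get {λ}. So FIRST(P') = {λ, x, y}.

{λ, x, y}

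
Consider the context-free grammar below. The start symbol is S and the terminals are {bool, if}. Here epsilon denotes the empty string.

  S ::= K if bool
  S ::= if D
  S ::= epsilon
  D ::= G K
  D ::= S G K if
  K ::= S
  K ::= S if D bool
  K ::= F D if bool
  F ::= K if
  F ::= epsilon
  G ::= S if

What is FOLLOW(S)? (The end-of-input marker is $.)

{$, bool, if}

FIRST(S): from S::=K if bool we get {if}; from S::=if D we get {if}; from S::=epsilon we get {epsilon}. So FIRST(S) = {epsilon, if}.
FIRST(G): from G::=S if we get {if}. So FIRST(G) = {if}.
FIRST(D): from D::=G K we get {if}; from D::=S G K if we get {if}. So FIRST(D) = {if}.
FIRST(K): from K::=S we get {epsilon, if}; from K::=S if D bool we get {if}; from K::=F D if bool we get {if}. So FIRST(K) = {epsilon, if}.
FIRST(F): from F::=K if we get {if}; from F::=epsilon we get {epsilon}. So FIRST(F) = {epsilon, if}.
FOLLOW(S) includes $ since S is the start symbol.
FOLLOW(F): in K::=F D if bool, F is followed by D if bool with FIRST {if}. Thus FOLLOW(F) = {if}.
FOLLOW(S): in D::=S G K if, S is followed by G K if with FIRST {if}; in K::=S, the suffix after S is empty, so FOLLOW(S) ⊇ FOLLOW(K) = {$, bool, if}; in K::=S if D bool, S is followed by if D bool with FIRST {if}; in G::=S if, S is followed by if with FIRST {if}. Thus FOLLOW(S) = {$, bool, if}.
FOLLOW(D): in S::=if D, the suffix after D is empty, so FOLLOW(D) ⊇ FOLLOW(S) = {$, bool, if}; in K::=S if D bool, D is followed by bool with FIRST {bool}; in K::=F D if bool, D is followed by if bool with FIRST {if}. Thus FOLLOW(D) = {$, bool, if}.
FOLLOW(K): in S::=K if bool, K is followed by if bool with FIRST {if}; in D::=G K, the suffix after K is empty, so FOLLOW(K) ⊇ FOLLOW(D) = {$, bool, if}; in D::=S G K if, K is followed by if with FIRST {if}; in F::=K if, K is followed by if with FIRST {if}. Thus FOLLOW(K) = {$, bool, if}.
FOLLOW(G): in D::=G K, G is followed by K with FIRST {epsilon, if}; in D::=G K, the suffix after G is nullable, so FOLLOW(G) ⊇ FOLLOW(D) = {$, bool, if}; in D::=S G K if, G is followed by K if with FIRST {if}. Thus FOLLOW(G) = {$, bool, if}.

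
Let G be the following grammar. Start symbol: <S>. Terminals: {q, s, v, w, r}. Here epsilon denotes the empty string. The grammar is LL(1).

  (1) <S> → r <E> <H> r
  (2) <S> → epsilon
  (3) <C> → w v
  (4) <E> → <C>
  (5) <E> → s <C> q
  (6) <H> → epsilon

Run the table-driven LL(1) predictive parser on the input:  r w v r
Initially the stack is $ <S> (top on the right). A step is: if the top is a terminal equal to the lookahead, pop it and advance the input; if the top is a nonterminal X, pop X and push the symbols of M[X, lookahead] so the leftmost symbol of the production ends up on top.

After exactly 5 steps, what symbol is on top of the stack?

v

step 1: stack=$ <S>  input=r w v r $  — expand <S> → r <E> <H> r
step 2: stack=$ r <H> <E> r  input=r w v r $  — match r
step 3: stack=$ r <H> <E>  input=w v r $  — expand <E> → <C>
step 4: stack=$ r <H> <C>  input=w v r $  — expand <C> → w v
step 5: stack=$ r <H> v w  input=w v r $  — match w
Stack after step 5: $ r <H> v (top = v).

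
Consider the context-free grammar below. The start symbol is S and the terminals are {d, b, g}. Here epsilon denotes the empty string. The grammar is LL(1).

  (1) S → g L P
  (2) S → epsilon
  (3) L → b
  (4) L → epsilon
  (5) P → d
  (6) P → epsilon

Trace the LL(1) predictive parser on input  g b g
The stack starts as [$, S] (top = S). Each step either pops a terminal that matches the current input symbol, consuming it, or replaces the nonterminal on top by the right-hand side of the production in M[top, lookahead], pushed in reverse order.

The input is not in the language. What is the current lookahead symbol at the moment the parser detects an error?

g

     Stack    Input    Action
  1  $ S      g b g $  expand S → g L P
  2  $ P L g  g b g $  match g
  3  $ P L    b g $    expand L → b
  4  $ P b    b g $    match b
  5  $ P      g $      error: M[P, g] is empty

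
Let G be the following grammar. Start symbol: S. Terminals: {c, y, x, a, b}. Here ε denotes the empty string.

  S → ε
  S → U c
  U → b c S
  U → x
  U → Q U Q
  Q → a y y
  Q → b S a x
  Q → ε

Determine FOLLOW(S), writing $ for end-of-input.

{$, a, b, c}

FIRST(Q) = {ε, a, b}
FIRST(U) = {a, b, x}  (via Q U Q)
FIRST(S) = {ε, a, b, x}  (via U c)
FOLLOW(S) includes $ since S is the start symbol.
FOLLOW(U): in S→U c, U is followed by c with FIRST {c}; in U→Q U Q, U is followed by Q with FIRST {ε, a, b}; in U→Q U Q, the suffix after U is nullable (adds nothing new). Thus FOLLOW(U) = {a, b, c}.
FOLLOW(S): in U→b c S, the suffix after S is empty, so FOLLOW(S) ⊇ FOLLOW(U) = {a, b, c}; in Q→b S a x, S is followed by a x with FIRST {a}. Thus FOLLOW(S) = {$, a, b, c}.
FOLLOW(Q): in U→Q U Q (occurrence 1), Q is followed by U Q with FIRST {a, b, x}; in U→Q U Q (occurrence 2), the suffix after Q is empty, so FOLLOW(Q) ⊇ FOLLOW(U) = {a, b, c}. Thus FOLLOW(Q) = {a, b, c, x}.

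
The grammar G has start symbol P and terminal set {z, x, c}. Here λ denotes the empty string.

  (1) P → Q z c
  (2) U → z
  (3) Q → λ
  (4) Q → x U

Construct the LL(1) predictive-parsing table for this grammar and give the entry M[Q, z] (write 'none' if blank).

FIRST(U): from U→z we get {z}. So FIRST(U) = {z}.
FIRST(Q): from Q→λ we get {λ}; from Q→x U we get {x}. So FIRST(Q) = {λ, x}.
FIRST(P): from P→Q z c we get {x, z}. So FIRST(P) = {x, z}.
FOLLOW(P) includes $ since P is the start symbol.
FOLLOW(Q): in P→Q z c, Q is followed by z c with FIRST {z}. Thus FOLLOW(Q) = {z}.
For Q → λ: FIRST(λ) = {λ}, so it goes in M[Q, t] for t ∈ {}; since λ ∈ FIRST, also for every t ∈ FOLLOW(Q) = {z}.
For Q → x U: FIRST(x U) = {x}, so it goes in M[Q, t] for t ∈ {x}.

Q → λ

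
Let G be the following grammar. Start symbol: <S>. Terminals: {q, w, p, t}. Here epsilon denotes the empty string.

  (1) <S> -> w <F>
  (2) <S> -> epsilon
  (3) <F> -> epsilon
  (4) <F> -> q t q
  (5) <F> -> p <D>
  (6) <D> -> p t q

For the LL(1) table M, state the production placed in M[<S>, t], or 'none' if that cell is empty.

FIRST(<S>) = {epsilon, w}
FIRST(<F>) = {epsilon, p, q}
FIRST(<D>) = {p}
FOLLOW(<S>) includes $ since <S> is the start symbol.
FOLLOW(<S>): <S> appears on no right-hand side. Thus FOLLOW(<S>) = {$}.
For <S> -> w <F>: FIRST(w <F>) = {w}, so it goes in M[<S>, t] for t ∈ {w}.
For <S> -> epsilon: FIRST(epsilon) = {epsilon}, so it goes in M[<S>, t] for t ∈ {}; since epsilon ∈ FIRST, also for every t ∈ FOLLOW(<S>) = {$}.
None of these place a production in M[<S>, t].

none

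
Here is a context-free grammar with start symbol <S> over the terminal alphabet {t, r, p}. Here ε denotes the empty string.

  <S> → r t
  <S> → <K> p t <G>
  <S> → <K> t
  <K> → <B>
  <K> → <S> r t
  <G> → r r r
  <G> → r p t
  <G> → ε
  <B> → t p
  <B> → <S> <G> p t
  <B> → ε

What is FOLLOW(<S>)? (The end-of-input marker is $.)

{$, p, r}

FIRST(<G>): from <G>→r r r we get {r}; from <G>→r p t we get {r}; from <G>→ε we get {ε}. So FIRST(<G>) = {ε, r}.
FIRST(<S>): from <S>→r t we get {r}; from <S>→<K> p t <G> we get {p, r, t}; from <S>→<K> t we get {p, r, t}. So FIRST(<S>) = {p, r, t}.
FIRST(<B>): from <B>→t p we get {t}; from <B>→<S> <G> p t we get {p, r, t}; from <B>→ε we get {ε}. So FIRST(<B>) = {ε, p, r, t}.
FIRST(<K>): from <K>→<B> we get {ε, p, r, t}; from <K>→<S> r t we get {p, r, t}. So FIRST(<K>) = {ε, p, r, t}.
FOLLOW(<S>) includes $ since <S> is the start symbol.
FOLLOW(<S>): in <K>→<S> r t, <S> is followed by r t with FIRST {r}; in <B>→<S> <G> p t, <S> is followed by <G> p t with FIRST {p, r}. Thus FOLLOW(<S>) = {$, p, r}.
FOLLOW(<K>): in <S>→<K> p t <G>, <K> is followed by p t <G> with FIRST {p}; in <S>→<K> t, <K> is followed by t with FIRST {t}. Thus FOLLOW(<K>) = {p, t}.
FOLLOW(<G>): in <S>→<K> p t <G>, the suffix after <G> is empty, so FOLLOW(<G>) ⊇ FOLLOW(<S>) = {$, p, r}; in <B>→<S> <G> p t, <G> is followed by p t with FIRST {p}. Thus FOLLOW(<G>) = {$, p, r}.
FOLLOW(<B>): in <K>→<B>, the suffix after <B> is empty, so FOLLOW(<B>) ⊇ FOLLOW(<K>) = {p, t}. Thus FOLLOW(<B>) = {p, t}.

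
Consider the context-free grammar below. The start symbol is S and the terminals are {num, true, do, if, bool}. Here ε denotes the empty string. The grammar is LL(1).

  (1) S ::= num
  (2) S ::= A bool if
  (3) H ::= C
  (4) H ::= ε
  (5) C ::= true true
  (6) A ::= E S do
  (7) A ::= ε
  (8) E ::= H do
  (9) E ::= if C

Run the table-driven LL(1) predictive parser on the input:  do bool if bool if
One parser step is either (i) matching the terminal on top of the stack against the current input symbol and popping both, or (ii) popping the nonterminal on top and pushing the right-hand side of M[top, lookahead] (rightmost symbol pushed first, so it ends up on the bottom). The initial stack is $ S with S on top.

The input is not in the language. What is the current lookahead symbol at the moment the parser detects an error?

bool

      Stack                   Input                 Action
   1  $ S                     do bool if bool if $  expand S ::= A bool if
   2  $ if bool A             do bool if bool if $  expand A ::= E S do
   3  $ if bool do S E        do bool if bool if $  expand E ::= H do
   4  $ if bool do S do H     do bool if bool if $  expand H ::= ε
   5  $ if bool do S do       do bool if bool if $  match do
   6  $ if bool do S          bool if bool if $     expand S ::= A bool if
   7  $ if bool do if bool A  bool if bool if $     expand A ::= ε
   8  $ if bool do if bool    bool if bool if $     match bool
   9  $ if bool do if         if bool if $          match if
  10  $ if bool do            bool if $             error: top is terminal do but lookahead is bool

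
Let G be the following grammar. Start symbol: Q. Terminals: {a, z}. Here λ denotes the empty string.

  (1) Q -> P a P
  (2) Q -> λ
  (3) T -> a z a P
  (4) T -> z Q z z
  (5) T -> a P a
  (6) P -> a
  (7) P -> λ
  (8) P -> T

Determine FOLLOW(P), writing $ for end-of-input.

{$, a, z}

FIRST(T) = {a, z}
FIRST(P) = {λ, a, z}  (via T)
FIRST(Q) = {λ, a, z}  (via P a P)
FOLLOW(Q) includes $ since Q is the start symbol.
FOLLOW(Q): in T->z Q z z, Q is followed by z z with FIRST {z}. Thus FOLLOW(Q) = {$, z}.
FOLLOW(T): in P->T, the suffix after T is empty, so FOLLOW(T) ⊇ FOLLOW(P) = {$, a, z}. Thus FOLLOW(T) = {$, a, z}.
FOLLOW(P): in Q->P a P (occurrence 1), P is followed by a P with FIRST {a}; in Q->P a P (occurrence 2), the suffix after P is empty, so FOLLOW(P) ⊇ FOLLOW(Q) = {$, z}; in T->a z a P, the suffix after P is empty, so FOLLOW(P) ⊇ FOLLOW(T) = {$, a, z}; in T->a P a, P is followed by a with FIRST {a}. Thus FOLLOW(P) = {$, a, z}.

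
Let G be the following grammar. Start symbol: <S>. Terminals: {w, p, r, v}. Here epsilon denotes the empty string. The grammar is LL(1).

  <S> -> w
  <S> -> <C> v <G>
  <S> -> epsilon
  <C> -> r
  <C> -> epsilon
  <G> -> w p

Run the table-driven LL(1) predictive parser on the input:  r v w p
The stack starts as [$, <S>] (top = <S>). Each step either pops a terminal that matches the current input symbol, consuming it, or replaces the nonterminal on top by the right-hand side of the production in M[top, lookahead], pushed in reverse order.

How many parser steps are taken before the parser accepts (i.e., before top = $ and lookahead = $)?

7

     Stack        Input      Action
  1  $ <S>        r v w p $  expand <S> -> <C> v <G>
  2  $ <G> v <C>  r v w p $  expand <C> -> r
  3  $ <G> v r    r v w p $  match r
  4  $ <G> v      v w p $    match v
  5  $ <G>        w p $      expand <G> -> w p
  6  $ p w        w p $      match w
  7  $ p          p $        match p
Accept reached after 7 steps.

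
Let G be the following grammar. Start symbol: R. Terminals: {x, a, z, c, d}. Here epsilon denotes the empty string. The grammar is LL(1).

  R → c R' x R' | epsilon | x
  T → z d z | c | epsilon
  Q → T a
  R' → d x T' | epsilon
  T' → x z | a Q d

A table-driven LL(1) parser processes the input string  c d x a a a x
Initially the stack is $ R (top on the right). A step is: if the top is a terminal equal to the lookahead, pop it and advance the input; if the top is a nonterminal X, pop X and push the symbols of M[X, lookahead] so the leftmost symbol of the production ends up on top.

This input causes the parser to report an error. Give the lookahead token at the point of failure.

      Stack          Input            Action
   1  $ R            c d x a a a x $  expand R → c R' x R'
   2  $ R' x R' c    c d x a a a x $  match c
   3  $ R' x R'      d x a a a x $    expand R' → d x T'
   4  $ R' x T' x d  d x a a a x $    match d
   5  $ R' x T' x    x a a a x $      match x
   6  $ R' x T'      a a a x $        expand T' → a Q d
   7  $ R' x d Q a   a a a x $        match a
   8  $ R' x d Q     a a x $          expand Q → T a
   9  $ R' x d a T   a a x $          expand T → epsilon
  10  $ R' x d a     a a x $          match a
  11  $ R' x d       a x $            error: top is terminal d but lookahead is a

a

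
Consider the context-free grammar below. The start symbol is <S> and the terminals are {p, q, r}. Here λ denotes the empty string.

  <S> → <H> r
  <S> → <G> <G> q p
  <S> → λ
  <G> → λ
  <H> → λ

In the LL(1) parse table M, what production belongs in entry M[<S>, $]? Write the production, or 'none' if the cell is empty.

<S> → λ

FIRST(<G>): from <G>→λ we get {λ}. So FIRST(<G>) = {λ}.
FIRST(<H>): from <H>→λ we get {λ}. So FIRST(<H>) = {λ}.
FIRST(<S>): from <S>→<H> r we get {r}; from <S>→<G> <G> q p we get {q}; from <S>→λ we get {λ}. So FIRST(<S>) = {λ, q, r}.
FOLLOW(<S>) includes $ since <S> is the start symbol.
FOLLOW(<S>): <S> appears on no right-hand side. Thus FOLLOW(<S>) = {$}.
For <S> → <H> r: FIRST(<H> r) = {r}, so it goes in M[<S>, t] for t ∈ {r}.
For <S> → <G> <G> q p: FIRST(<G> <G> q p) = {q}, so it goes in M[<S>, t] for t ∈ {q}.
For <S> → λ: FIRST(λ) = {λ}, so it goes in M[<S>, t] for t ∈ {}; since λ ∈ FIRST, also for every t ∈ FOLLOW(<S>) = {$}.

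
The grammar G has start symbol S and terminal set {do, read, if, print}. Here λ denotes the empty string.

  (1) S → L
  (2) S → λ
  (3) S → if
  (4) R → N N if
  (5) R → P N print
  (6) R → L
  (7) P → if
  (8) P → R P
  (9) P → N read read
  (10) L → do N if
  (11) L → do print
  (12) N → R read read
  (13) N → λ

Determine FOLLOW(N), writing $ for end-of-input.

FIRST(L): from L→do N if we get {do}; from L→do print we get {do}. So FIRST(L) = {do}.
FIRST(S): from S→L we get {do}; from S→λ we get {λ}; from S→if we get {if}. So FIRST(S) = {λ, do, if}.
FIRST(R): from R→N N if we get {do, if, read}; from R→P N print we get {do, if, read}; from R→L we get {do}. So FIRST(R) = {do, if, read}.
FIRST(N): from N→R read read we get {do, if, read}; from N→λ we get {λ}. So FIRST(N) = {λ, do, if, read}.
FIRST(P): from P→if we get {if}; from P→R P we get {do, if, read}; from P→N read read we get {do, if, read}. So FIRST(P) = {do, if, read}.
FOLLOW(S) includes $ since S is the start symbol.
FOLLOW(S): S appears on no right-hand side. Thus FOLLOW(S) = {$}.
FOLLOW(R): in P→R P, R is followed by P with FIRST {do, if, read}; in N→R read read, R is followed by read read with FIRST {read}. Thus FOLLOW(R) = {do, if, read}.
FOLLOW(P): in R→P N print, P is followed by N print with FIRST {do, if, print, read}; in P→R P, the suffix after P is empty (adds nothing new). Thus FOLLOW(P) = {do, if, print, read}.
FOLLOW(L): in S→L, the suffix after L is empty, so FOLLOW(L) ⊇ FOLLOW(S) = {$}; in R→L, the suffix after L is empty, so FOLLOW(L) ⊇ FOLLOW(R) = {do, if, read}. Thus FOLLOW(L) = {$, do, if, read}.
FOLLOW(N): in R→N N if (occurrence 1), N is followed by N if with FIRST {do, if, read}; in R→N N if (occurrence 2), N is followed by if with FIRST {if}; in R→P N print, N is followed by print with FIRST {print}; in P→N read read, N is followed by read read with FIRST {read}; in L→do N if, N is followed by if with FIRST {if}. Thus FOLLOW(N) = {do, if, print, read}.

{do, if, print, read}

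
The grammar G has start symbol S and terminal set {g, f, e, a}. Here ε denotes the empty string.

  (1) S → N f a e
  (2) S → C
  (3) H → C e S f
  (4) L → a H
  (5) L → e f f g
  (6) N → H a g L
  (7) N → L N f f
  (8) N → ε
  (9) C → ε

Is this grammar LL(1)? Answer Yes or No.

No

FIRST(S) = {ε, a, e, f}
FIRST(H) = {e}
FIRST(L) = {a, e}
FIRST(N) = {ε, a, e}
FIRST(C) = {ε}
FOLLOW(S) = {$, f}
FOLLOW(H) = {a, e, f}
FOLLOW(L) = {a, e, f}
FOLLOW(N) = {f}
FOLLOW(C) = {$, e, f}
Cell M[N, e] receives both N → H a g L and N → L N f f — the grammar is not LL(1).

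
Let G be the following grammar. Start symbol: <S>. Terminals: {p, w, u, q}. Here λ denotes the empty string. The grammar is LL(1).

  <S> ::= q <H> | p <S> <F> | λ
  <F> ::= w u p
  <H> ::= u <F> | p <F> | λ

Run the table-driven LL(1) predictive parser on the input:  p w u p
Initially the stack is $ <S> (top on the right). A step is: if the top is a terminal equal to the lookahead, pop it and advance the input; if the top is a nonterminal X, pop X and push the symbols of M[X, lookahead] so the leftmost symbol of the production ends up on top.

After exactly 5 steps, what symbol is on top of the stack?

step 1: stack=$ <S>  input=p w u p $  — expand <S> ::= p <S> <F>
step 2: stack=$ <F> <S> p  input=p w u p $  — match p
step 3: stack=$ <F> <S>  input=w u p $  — expand <S> ::= λ
step 4: stack=$ <F>  input=w u p $  — expand <F> ::= w u p
step 5: stack=$ p u w  input=w u p $  — match w
Stack after step 5: $ p u (top = u).

u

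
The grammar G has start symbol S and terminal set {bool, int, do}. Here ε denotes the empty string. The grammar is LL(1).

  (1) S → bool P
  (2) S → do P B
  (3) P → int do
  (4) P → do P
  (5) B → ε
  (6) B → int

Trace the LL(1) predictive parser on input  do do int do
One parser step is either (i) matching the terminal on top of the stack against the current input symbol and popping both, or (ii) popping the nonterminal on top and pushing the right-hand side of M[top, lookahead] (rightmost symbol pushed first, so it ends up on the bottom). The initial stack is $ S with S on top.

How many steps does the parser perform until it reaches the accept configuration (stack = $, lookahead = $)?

8

     Stack       Input           Action
  1  $ S         do do int do $  expand S → do P B
  2  $ B P do    do do int do $  match do
  3  $ B P       do int do $     expand P → do P
  4  $ B P do    do int do $     match do
  5  $ B P       int do $        expand P → int do
  6  $ B do int  int do $        match int
  7  $ B do      do $            match do
  8  $ B         $               expand B → ε
Accept reached after 8 steps.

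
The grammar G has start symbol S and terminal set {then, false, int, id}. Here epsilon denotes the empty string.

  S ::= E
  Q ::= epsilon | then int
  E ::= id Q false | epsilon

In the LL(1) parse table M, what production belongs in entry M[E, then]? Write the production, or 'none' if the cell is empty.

FIRST(Q) = {epsilon, then}
FIRST(E) = {epsilon, id}
FIRST(S) = {epsilon, id}  (via E)
FOLLOW(S) includes $ since S is the start symbol.
FOLLOW(S): S appears on no right-hand side. Thus FOLLOW(S) = {$}.
FOLLOW(E): in S::=E, the suffix after E is empty, so FOLLOW(E) ⊇ FOLLOW(S) = {$}. Thus FOLLOW(E) = {$}.
For E ::= id Q false: FIRST(id Q false) = {id}, so it goes in M[E, t] for t ∈ {id}.
For E ::= epsilon: FIRST(epsilon) = {epsilon}, so it goes in M[E, t] for t ∈ {}; since epsilon ∈ FIRST, also for every t ∈ FOLLOW(E) = {$}.
None of these place a production in M[E, then].

none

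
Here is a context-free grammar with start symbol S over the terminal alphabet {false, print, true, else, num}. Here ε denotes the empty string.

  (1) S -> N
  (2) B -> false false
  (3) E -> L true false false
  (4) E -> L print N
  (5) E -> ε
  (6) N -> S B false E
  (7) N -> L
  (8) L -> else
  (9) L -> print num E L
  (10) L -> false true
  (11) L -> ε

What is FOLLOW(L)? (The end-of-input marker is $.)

FIRST(B): from B->false false we get {false}. So FIRST(B) = {false}.
FIRST(L): from L->else we get {else}; from L->print num E L we get {print}; from L->false true we get {false}; from L->ε we get {ε}. So FIRST(L) = {ε, else, false, print}.
FIRST(E): from E->L true false false we get {else, false, print, true}; from E->L print N we get {else, false, print}; from E->ε we get {ε}. So FIRST(E) = {ε, else, false, print, true}.
FIRST(S): from S->N we get {ε, else, false, print}. So FIRST(S) = {ε, else, false, print}.
FIRST(N): from N->S B false E we get {else, false, print}; from N->L we get {ε, else, false, print}. So FIRST(N) = {ε, else, false, print}.
FOLLOW(S) includes $ since S is the start symbol.
FOLLOW(S): in N->S B false E, S is followed by B false E with FIRST {false}. Thus FOLLOW(S) = {$, false}.
FOLLOW(B): in N->S B false E, B is followed by false E with FIRST {false}. Thus FOLLOW(B) = {false}.
FOLLOW(E): in N->S B false E, the suffix after E is empty, so FOLLOW(E) ⊇ FOLLOW(N) = {$, else, false, print, true}; in L->print num E L, E is followed by L with FIRST {ε, else, false, print}; in L->print num E L, the suffix after E is nullable, so FOLLOW(E) ⊇ FOLLOW(L) = {$, else, false, print, true}. Thus FOLLOW(E) = {$, else, false, print, true}.
FOLLOW(N): in S->N, the suffix after N is empty, so FOLLOW(N) ⊇ FOLLOW(S) = {$, false}; in E->L print N, the suffix after N is empty, so FOLLOW(N) ⊇ FOLLOW(E) = {$, else, false, print, true}. Thus FOLLOW(N) = {$, else, false, print, true}.
FOLLOW(L): in E->L true false false, L is followed by true false false with FIRST {true}; in E->L print N, L is followed by print N with FIRST {print}; in N->L, the suffix after L is empty, so FOLLOW(L) ⊇ FOLLOW(N) = {$, else, false, print, true}; in L->print num E L, the suffix after L is empty (adds nothing new). Thus FOLLOW(L) = {$, else, false, print, true}.

{$, else, false, print, true}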